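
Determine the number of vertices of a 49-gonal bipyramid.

A bipyramid over an n-gon has 2n triangular faces and n + 2 vertices: V = 49 + 2 = 51, E = 3·49 = 147, F = 2·49 = 98.

51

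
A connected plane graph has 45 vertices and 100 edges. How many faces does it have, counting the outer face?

Euler's formula for a connected plane graph: V − E + F = 2, so F = 2 − 45 + 100 = 57.

57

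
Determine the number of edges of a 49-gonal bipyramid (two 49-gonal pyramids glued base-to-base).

147

A bipyramid over an n-gon has 2n triangular faces and n + 2 vertices: V = 49 + 2 = 51, E = 3·49 = 147, F = 2·49 = 98.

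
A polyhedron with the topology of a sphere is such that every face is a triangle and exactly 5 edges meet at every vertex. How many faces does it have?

20

Each face has 3 edges and each edge borders two faces, so 2E = 3F.
Each vertex has degree 5, so 5V = 2E and hence V = 3F/5.
Euler: V − E + F = 2 ⇒ (3F/5) − (3F/2) + F = 2.
Multiply by 10: (6 − 15 + 10)F = 20, i.e. 1F = 20.
So F = 20, E = 3·20/2 = 30, V = 3·20/5 = 12.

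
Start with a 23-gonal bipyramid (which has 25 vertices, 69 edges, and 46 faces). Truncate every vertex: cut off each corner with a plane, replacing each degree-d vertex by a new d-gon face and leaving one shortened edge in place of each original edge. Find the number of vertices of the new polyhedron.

Truncation replaces each original edge-end by a new vertex, so V′ = 2E = 138.
Each original edge survives, and each old vertex of degree d contributes d new edges; summing degrees gives Σd = 2E, so E′ = E + 2E = 3E = 207.
Each original face survives and each original vertex becomes one new face: F′ = F + V = 71.

138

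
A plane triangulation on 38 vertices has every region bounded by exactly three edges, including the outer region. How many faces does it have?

In a plane triangulation 3F = 2E and V − E + F = 2, so F = 2V − 4 = 2·38 − 4 = 72.

72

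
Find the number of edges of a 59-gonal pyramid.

118

A pyramid on an n-gon base has one n-gon and n triangles: V = 59 + 1 = 60, E = 2·59 = 118, F = 59 + 1 = 60.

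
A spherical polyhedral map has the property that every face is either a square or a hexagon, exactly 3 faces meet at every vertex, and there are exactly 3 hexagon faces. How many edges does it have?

Let x be the number of squares; then F = 3 + x.
Edge–face incidences: 2E = 6·3 + 4·x = 18 + 4x.
Every vertex has degree 3, so 3V = 2E.
Euler: V − E + F = 2 ⇒ (2E)/3 − E + (3 + x) = 2.
Multiply by 6: 2·(2E) − 3·(2E) + 6·(3 + x) = 12, i.e. 18 + 6x − (18 + 4x) = 12.
Collecting terms: 2x = 12, so x = 6.
Then 2E = 18 + 4·6 = 42, so E = 21, V = 2E/3 = 14, F = 3 + 6 = 9.

21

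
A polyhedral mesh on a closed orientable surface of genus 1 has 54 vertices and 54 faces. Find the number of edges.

For a closed orientable surface of genus 1, χ = 2 − 2·1 = 0.
E = V + F − (0) = 54 + 54 − (0) = 108.

108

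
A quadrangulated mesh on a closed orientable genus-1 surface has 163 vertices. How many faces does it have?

163

χ = 2 − 2·1 = 0, and every face is a square so 4F = 2E.
V − E + F = 0 with E = 4F/2 gives 163 − (4/2 − 1)·F = 0, so F = 163 and E = 326.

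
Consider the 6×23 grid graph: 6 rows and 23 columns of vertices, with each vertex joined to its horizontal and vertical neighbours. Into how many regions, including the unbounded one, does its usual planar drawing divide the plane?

111

The grid has V = 6·23 = 138 vertices and E = 6·22 + 23·5 = 247 edges.
F = 2 − V + E = 2 − 138 + 247 = 111.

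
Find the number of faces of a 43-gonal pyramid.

A pyramid on an n-gon base has one n-gon and n triangles: V = 43 + 1 = 44, E = 2·43 = 86, F = 43 + 1 = 44.

44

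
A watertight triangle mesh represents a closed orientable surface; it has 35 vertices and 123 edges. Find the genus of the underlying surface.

Every face is a triangle and each edge borders two faces, so 3F = 2·123, giving F = 82.
χ = V − E + F = 35 − 123 + 82 = -6.
For a closed orientable surface χ = 2 − 2g, so g = (2 − (-6))/2 = 4.

4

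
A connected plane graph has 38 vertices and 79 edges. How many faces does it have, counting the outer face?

43

Euler's formula for a connected plane graph: V − E + F = 2, so F = 2 − 38 + 79 = 43.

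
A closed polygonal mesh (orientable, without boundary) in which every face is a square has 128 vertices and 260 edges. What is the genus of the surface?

Every face is a square and each edge borders two faces, so 4F = 2·260, giving F = 130.
χ = V − E + F = 128 − 260 + 130 = -2.
For a closed orientable surface χ = 2 − 2g, so g = (2 − (-2))/2 = 2.

2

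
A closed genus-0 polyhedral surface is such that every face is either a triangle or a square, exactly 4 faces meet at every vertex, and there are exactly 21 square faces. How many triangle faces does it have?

Let x be the number of triangles; then F = 21 + x.
Edge–face incidences: 2E = 4·21 + 3·x = 84 + 3x.
Every vertex has degree 4, so 4V = 2E.
Euler: V − E + F = 2 ⇒ (2E)/4 − E + (21 + x) = 2.
Multiply by 8: 2·(2E) − 4·(2E) + 8·(21 + x) = 16, i.e. 168 + 8x − 2·(84 + 3x) = 16.
Collecting terms: 2x = 16, so x = 8.
Then 2E = 84 + 3·8 = 108, so E = 54, V = 2E/4 = 27, F = 21 + 8 = 29.

8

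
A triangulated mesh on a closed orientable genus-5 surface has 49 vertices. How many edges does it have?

χ = 2 − 2·5 = -8, and every face is a triangle so 3F = 2E.
V − E + F = -8 with E = 3F/2 gives 49 − (3/2 − 1)·F = -8, so F = 114 and E = 171.

171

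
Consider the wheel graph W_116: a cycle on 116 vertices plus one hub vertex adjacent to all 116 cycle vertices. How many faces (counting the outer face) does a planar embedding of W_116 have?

117

W_116 has V = 116 + 1 = 117 vertices and E = 2·116 = 232 edges.
By Euler's formula F = 2 − V + E = 2 − 117 + 232 = 117.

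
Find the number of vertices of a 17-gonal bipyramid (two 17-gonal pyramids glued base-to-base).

A bipyramid over an n-gon has 2n triangular faces and n + 2 vertices: V = 17 + 2 = 19, E = 3·17 = 51, F = 2·17 = 34.
Check: V − E + F = 19 − 51 + 34 = 2.

19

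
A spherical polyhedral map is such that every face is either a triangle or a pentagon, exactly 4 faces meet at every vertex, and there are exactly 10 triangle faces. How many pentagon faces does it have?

Let x be the number of pentagons; then F = 10 + x.
Edge–face incidences: 2E = 3·10 + 5·x = 30 + 5x.
Every vertex has degree 4, so 4V = 2E.
Euler: V − E + F = 2 ⇒ (2E)/4 − E + (10 + x) = 2.
Multiply by 8: 2·(2E) − 4·(2E) + 8·(10 + x) = 16, i.e. 80 + 8x − 2·(30 + 5x) = 16.
Collecting terms: −2x + 20 = 16, so −2x = −4, so x = 2.
Then 2E = 30 + 5·2 = 40, so E = 20, V = 2E/4 = 10, F = 10 + 2 = 12.

2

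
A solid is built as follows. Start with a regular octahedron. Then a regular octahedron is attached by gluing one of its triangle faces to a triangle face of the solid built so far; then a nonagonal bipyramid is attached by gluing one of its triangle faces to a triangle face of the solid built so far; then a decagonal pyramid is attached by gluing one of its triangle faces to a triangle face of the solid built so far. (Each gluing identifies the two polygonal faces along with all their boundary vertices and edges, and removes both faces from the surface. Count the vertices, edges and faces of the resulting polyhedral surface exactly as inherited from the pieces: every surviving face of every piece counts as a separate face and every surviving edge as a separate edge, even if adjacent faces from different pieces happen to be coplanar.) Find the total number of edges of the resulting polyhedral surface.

A regular octahedron: V=6, E=12, F=8.
Attach a regular octahedron (V=6, E=12, F=8) along a 3-gon: merge 3 vertices and 3 edges, delete both glued faces → V=9, E=21, F=14.
Attach a nonagonal bipyramid (V=11, E=27, F=18) along a 3-gon: merge 3 vertices and 3 edges, delete both glued faces → V=17, E=45, F=30.
Attach a decagonal pyramid (V=11, E=20, F=11) along a 3-gon: merge 3 vertices and 3 edges, delete both glued faces → V=25, E=62, F=39.
Check: V − E + F = 25 − 62 + 39 = 2.

62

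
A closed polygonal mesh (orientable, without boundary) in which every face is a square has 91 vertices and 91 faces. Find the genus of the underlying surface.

1

Every face is a square, so 2E = 4·91 = 364, giving E = 182.
χ = V − E + F = 91 − 182 + 91 = 0.
For a closed orientable surface χ = 2 − 2g, so g = (2 − (0))/2 = 1.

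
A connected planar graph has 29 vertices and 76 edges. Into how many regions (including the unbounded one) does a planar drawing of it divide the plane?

49

Euler's formula for a connected plane graph: V − E + F = 2, so F = 2 − 29 + 76 = 49.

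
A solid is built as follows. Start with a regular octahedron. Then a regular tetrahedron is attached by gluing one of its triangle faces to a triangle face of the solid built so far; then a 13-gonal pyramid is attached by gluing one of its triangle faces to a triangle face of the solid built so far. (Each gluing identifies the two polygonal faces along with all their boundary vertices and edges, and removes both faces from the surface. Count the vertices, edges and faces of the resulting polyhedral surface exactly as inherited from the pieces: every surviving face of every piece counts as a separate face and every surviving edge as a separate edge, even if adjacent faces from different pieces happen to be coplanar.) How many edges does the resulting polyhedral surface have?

38

A regular octahedron: V=6, E=12, F=8.
Attach a regular tetrahedron (V=4, E=6, F=4) along a 3-gon: merge 3 vertices and 3 edges, delete both glued faces → V=7, E=15, F=10.
Attach a 13-gonal pyramid (V=14, E=26, F=14) along a 3-gon: merge 3 vertices and 3 edges, delete both glued faces → V=18, E=38, F=22.
Check: V − E + F = 18 − 38 + 22 = 2.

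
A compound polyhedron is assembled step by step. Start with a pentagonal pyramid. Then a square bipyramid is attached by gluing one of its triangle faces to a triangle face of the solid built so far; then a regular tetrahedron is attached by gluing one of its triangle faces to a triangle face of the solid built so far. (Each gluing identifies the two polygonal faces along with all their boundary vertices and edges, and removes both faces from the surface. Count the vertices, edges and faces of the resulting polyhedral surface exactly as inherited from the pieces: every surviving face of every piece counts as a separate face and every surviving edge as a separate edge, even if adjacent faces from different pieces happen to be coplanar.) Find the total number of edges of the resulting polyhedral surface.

22

A pentagonal pyramid: V=6, E=10, F=6.
Attach a square bipyramid (V=6, E=12, F=8) along a 3-gon: merge 3 vertices and 3 edges, delete both glued faces → V=9, E=19, F=12.
Attach a regular tetrahedron (V=4, E=6, F=4) along a 3-gon: merge 3 vertices and 3 edges, delete both glued faces → V=10, E=22, F=14.
Check: V − E + F = 10 − 22 + 14 = 2.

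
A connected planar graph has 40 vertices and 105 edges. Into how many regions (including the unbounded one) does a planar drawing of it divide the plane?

Euler's formula for a connected plane graph: V − E + F = 2, so F = 2 − 40 + 105 = 67.

67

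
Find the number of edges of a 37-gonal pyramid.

74

A pyramid on an n-gon base has one n-gon and n triangles: V = 37 + 1 = 38, E = 2·37 = 74, F = 37 + 1 = 38.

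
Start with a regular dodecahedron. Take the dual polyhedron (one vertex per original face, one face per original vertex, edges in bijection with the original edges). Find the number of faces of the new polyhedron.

The base solid has V = 20, E = 30, F = 12.
The dual swaps V and F and preserves E: V′ = F = 12, E′ = E = 30, F′ = V = 20.

20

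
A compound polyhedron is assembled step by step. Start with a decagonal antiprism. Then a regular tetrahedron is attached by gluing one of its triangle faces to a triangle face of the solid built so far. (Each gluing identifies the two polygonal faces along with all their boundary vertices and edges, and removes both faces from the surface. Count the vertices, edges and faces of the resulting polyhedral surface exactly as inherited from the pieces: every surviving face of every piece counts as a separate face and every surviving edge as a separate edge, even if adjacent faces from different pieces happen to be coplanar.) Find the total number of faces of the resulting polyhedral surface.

A decagonal antiprism: V=20, E=40, F=22.
Attach a regular tetrahedron (V=4, E=6, F=4) along a 3-gon: merge 3 vertices and 3 edges, delete both glued faces → V=21, E=43, F=24.
Check: V − E + F = 21 − 43 + 24 = 2.

24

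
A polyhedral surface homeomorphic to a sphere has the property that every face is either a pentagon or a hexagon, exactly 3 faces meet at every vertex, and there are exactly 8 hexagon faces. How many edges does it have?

Let x be the number of pentagons; then F = 8 + x.
Edge–face incidences: 2E = 6·8 + 5·x = 48 + 5x.
Every vertex has degree 3, so 3V = 2E.
Euler: V − E + F = 2 ⇒ (2E)/3 − E + (8 + x) = 2.
Multiply by 6: 2·(2E) − 3·(2E) + 6·(8 + x) = 12, i.e. 48 + 6x − (48 + 5x) = 12.
Collecting terms: x = 12.
Then 2E = 48 + 5·12 = 108, so E = 54, V = 2E/3 = 36, F = 8 + 12 = 20.

54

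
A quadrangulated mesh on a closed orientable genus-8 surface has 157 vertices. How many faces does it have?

χ = 2 − 2·8 = -14, and every face is a square so 4F = 2E.
V − E + F = -14 with E = 4F/2 gives 157 − (4/2 − 1)·F = -14, so F = 171 and E = 342.

171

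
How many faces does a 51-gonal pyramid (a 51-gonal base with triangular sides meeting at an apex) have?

A pyramid on an n-gon base has one n-gon and n triangles: V = 51 + 1 = 52, E = 2·51 = 102, F = 51 + 1 = 52.

52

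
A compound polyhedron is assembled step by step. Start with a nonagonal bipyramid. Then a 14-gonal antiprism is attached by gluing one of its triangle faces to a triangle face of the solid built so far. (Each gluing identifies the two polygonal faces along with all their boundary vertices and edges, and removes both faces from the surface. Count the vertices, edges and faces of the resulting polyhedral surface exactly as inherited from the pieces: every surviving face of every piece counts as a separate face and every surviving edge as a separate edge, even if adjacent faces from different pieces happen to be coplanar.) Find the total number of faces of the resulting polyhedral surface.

46

A nonagonal bipyramid: V=11, E=27, F=18.
Attach a 14-gonal antiprism (V=28, E=56, F=30) along a 3-gon: merge 3 vertices and 3 edges, delete both glued faces → V=36, E=80, F=46.
Check: V − E + F = 36 − 80 + 46 = 2.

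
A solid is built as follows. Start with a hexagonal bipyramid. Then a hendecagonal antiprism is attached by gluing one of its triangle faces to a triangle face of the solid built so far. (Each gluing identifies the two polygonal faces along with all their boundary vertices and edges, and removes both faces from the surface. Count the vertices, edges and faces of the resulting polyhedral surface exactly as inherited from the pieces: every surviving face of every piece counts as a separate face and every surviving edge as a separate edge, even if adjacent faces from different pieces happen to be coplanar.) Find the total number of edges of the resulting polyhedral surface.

A hexagonal bipyramid: V=8, E=18, F=12.
Attach a hendecagonal antiprism (V=22, E=44, F=24) along a 3-gon: merge 3 vertices and 3 edges, delete both glued faces → V=27, E=59, F=34.
Check: V − E + F = 27 − 59 + 34 = 2.

59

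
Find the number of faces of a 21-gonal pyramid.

22

A pyramid on an n-gon base has one n-gon and n triangles: V = 21 + 1 = 22, E = 2·21 = 42, F = 21 + 1 = 22.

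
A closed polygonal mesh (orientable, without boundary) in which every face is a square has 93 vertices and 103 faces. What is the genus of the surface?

6

Every face is a square, so 2E = 4·103 = 412, giving E = 206.
χ = V − E + F = 93 − 206 + 103 = -10.
For a closed orientable surface χ = 2 − 2g, so g = (2 − (-10))/2 = 6.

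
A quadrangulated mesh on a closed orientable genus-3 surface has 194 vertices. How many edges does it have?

χ = 2 − 2·3 = -4, and every face is a square so 4F = 2E.
V − E + F = -4 with E = 4F/2 gives 194 − (4/2 − 1)·F = -4, so F = 198 and E = 396.

396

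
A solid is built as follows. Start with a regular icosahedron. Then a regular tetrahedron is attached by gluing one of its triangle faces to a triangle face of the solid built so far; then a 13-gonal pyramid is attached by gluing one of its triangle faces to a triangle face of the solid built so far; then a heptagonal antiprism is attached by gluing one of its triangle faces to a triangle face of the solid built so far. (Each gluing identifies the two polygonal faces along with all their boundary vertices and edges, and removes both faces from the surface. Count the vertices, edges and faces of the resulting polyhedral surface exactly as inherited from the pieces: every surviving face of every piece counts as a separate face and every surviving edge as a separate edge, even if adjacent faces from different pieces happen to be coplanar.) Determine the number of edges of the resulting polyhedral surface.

A regular icosahedron: V=12, E=30, F=20.
Attach a regular tetrahedron (V=4, E=6, F=4) along a 3-gon: merge 3 vertices and 3 edges, delete both glued faces → V=13, E=33, F=22.
Attach a 13-gonal pyramid (V=14, E=26, F=14) along a 3-gon: merge 3 vertices and 3 edges, delete both glued faces → V=24, E=56, F=34.
Attach a heptagonal antiprism (V=14, E=28, F=16) along a 3-gon: merge 3 vertices and 3 edges, delete both glued faces → V=35, E=81, F=48.
Check: V − E + F = 35 − 81 + 48 = 2.

81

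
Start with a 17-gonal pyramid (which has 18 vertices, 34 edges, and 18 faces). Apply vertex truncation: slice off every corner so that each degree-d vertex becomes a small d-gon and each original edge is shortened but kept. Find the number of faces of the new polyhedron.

36

Truncation replaces each original edge-end by a new vertex, so V′ = 2E = 68.
Each original edge survives, and each old vertex of degree d contributes d new edges; summing degrees gives Σd = 2E, so E′ = E + 2E = 3E = 102.
Each original face survives and each original vertex becomes one new face: F′ = F + V = 36.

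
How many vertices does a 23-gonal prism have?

46

A prism on an n-gon has two n-gon bases and n rectangular sides: V = 2·23 = 46, E = 3·23 = 69, F = 23 + 2 = 25.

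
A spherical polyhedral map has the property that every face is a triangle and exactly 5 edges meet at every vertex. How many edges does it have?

Each face has 3 edges and each edge borders two faces, so 2E = 3F.
Each vertex has degree 5, so 5V = 2E and hence V = 3F/5.
Euler: V − E + F = 2 ⇒ (3F/5) − (3F/2) + F = 2.
Multiply by 10: (6 − 15 + 10)F = 20, i.e. 1F = 20.
So F = 20, E = 3·20/2 = 30, V = 3·20/5 = 12.

30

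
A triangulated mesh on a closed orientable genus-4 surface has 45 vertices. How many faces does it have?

102

χ = 2 − 2·4 = -6, and every face is a triangle so 3F = 2E.
V − E + F = -6 with E = 3F/2 gives 45 − (3/2 − 1)·F = -6, so F = 102 and E = 153.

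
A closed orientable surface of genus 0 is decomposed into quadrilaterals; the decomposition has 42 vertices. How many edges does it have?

χ = 2 − 2·0 = 2, and every face is a square so 4F = 2E.
V − E + F = 2 with E = 4F/2 gives 42 − (4/2 − 1)·F = 2, so F = 40 and E = 80.

80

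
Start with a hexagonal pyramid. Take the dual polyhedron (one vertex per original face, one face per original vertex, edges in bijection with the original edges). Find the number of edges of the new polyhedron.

The base solid has V = 7, E = 12, F = 7.
The dual swaps V and F and preserves E: V′ = F = 7, E′ = E = 12, F′ = V = 7.

12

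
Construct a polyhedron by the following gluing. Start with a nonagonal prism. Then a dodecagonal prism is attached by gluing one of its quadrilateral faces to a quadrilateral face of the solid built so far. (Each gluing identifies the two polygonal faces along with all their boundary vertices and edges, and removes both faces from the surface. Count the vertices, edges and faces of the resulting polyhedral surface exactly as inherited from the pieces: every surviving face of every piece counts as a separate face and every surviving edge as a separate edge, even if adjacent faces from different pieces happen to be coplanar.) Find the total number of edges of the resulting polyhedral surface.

59

A nonagonal prism: V=18, E=27, F=11.
Attach a dodecagonal prism (V=24, E=36, F=14) along a 4-gon: merge 4 vertices and 4 edges, delete both glued faces → V=38, E=59, F=23.
Check: V − E + F = 38 − 59 + 23 = 2.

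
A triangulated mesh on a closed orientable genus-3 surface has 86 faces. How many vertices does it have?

χ = 2 − 2·3 = -4, and every face is a triangle so 3F = 2E.
E = 3·86/2 = 129. Then V = -4 + E − F = -4 + 129 − 86 = 39.

39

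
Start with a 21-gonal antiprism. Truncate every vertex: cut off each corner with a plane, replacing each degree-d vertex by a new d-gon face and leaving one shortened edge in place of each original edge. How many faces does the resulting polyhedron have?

86

The base solid has V = 42, E = 84, F = 44.
Truncation replaces each original edge-end by a new vertex, so V′ = 2E = 168.
Each original edge survives, and each old vertex of degree d contributes d new edges; summing degrees gives Σd = 2E, so E′ = E + 2E = 3E = 252.
Each original face survives and each original vertex becomes one new face: F′ = F + V = 86.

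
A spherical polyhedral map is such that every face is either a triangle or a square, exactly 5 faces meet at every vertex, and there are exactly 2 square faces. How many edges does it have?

40

Let x be the number of triangles; then F = 2 + x.
Edge–face incidences: 2E = 4·2 + 3·x = 8 + 3x.
Every vertex has degree 5, so 5V = 2E.
Euler: V − E + F = 2 ⇒ (2E)/5 − E + (2 + x) = 2.
Multiply by 10: 2·(2E) − 5·(2E) + 10·(2 + x) = 20, i.e. 20 + 10x − 3·(8 + 3x) = 20.
Collecting terms: x − 4 = 20, so x = 24.
Then 2E = 8 + 3·24 = 80, so E = 40, V = 2E/5 = 16, F = 2 + 24 = 26.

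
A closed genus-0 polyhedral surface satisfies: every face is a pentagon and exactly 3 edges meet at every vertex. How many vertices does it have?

20

Each face has 5 edges and each edge borders two faces, so 2E = 5F.
Each vertex has degree 3, so 3V = 2E and hence V = 5F/3.
Euler: V − E + F = 2 ⇒ (5F/3) − (5F/2) + F = 2.
Multiply by 6: (10 − 15 + 6)F = 12, i.e. 1F = 12.
So F = 12, E = 5·12/2 = 30, V = 5·12/3 = 20.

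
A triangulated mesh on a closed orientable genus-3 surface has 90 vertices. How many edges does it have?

χ = 2 − 2·3 = -4, and every face is a triangle so 3F = 2E.
V − E + F = -4 with E = 3F/2 gives 90 − (3/2 − 1)·F = -4, so F = 188 and E = 282.

282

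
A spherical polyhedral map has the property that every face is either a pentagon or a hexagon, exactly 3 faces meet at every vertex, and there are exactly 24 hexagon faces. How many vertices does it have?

68

Let x be the number of pentagons; then F = 24 + x.
Edge–face incidences: 2E = 6·24 + 5·x = 144 + 5x.
Every vertex has degree 3, so 3V = 2E.
Euler: V − E + F = 2 ⇒ (2E)/3 − E + (24 + x) = 2.
Multiply by 6: 2·(2E) − 3·(2E) + 6·(24 + x) = 12, i.e. 144 + 6x − (144 + 5x) = 12.
Collecting terms: x = 12.
Then 2E = 144 + 5·12 = 204, so E = 102, V = 2E/3 = 68, F = 24 + 12 = 36.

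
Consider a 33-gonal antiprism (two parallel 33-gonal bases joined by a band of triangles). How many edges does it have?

An antiprism on an n-gon has two n-gon caps and 2n triangles: V = 2·33 = 66, E = 4·33 = 132, F = 2·33 + 2 = 68.

132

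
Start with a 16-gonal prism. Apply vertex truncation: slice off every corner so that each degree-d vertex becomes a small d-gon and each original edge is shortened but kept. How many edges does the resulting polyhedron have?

144

The base solid has V = 32, E = 48, F = 18.
Truncation replaces each original edge-end by a new vertex, so V′ = 2E = 96.
Each original edge survives, and each old vertex of degree d contributes d new edges; summing degrees gives Σd = 2E, so E′ = E + 2E = 3E = 144.
Each original face survives and each original vertex becomes one new face: F′ = F + V = 50.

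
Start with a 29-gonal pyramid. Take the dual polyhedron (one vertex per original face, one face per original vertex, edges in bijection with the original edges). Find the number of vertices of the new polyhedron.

30

The base solid has V = 30, E = 58, F = 30.
The dual swaps V and F and preserves E: V′ = F = 30, E′ = E = 58, F′ = V = 30.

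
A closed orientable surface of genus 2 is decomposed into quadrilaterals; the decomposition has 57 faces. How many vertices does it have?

55

χ = 2 − 2·2 = -2, and every face is a square so 4F = 2E.
E = 4·57/2 = 114. Then V = -2 + E − F = -2 + 114 − 57 = 55.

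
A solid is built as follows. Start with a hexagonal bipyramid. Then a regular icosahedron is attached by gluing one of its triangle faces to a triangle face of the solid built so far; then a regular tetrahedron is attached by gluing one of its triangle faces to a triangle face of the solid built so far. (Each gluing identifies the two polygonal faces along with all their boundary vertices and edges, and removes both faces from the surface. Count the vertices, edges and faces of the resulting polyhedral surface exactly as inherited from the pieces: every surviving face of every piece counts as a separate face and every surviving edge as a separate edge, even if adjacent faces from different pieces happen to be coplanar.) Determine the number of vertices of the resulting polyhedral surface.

18

A hexagonal bipyramid: V=8, E=18, F=12.
Attach a regular icosahedron (V=12, E=30, F=20) along a 3-gon: merge 3 vertices and 3 edges, delete both glued faces → V=17, E=45, F=30.
Attach a regular tetrahedron (V=4, E=6, F=4) along a 3-gon: merge 3 vertices and 3 edges, delete both glued faces → V=18, E=48, F=32.
Check: V − E + F = 18 − 48 + 32 = 2.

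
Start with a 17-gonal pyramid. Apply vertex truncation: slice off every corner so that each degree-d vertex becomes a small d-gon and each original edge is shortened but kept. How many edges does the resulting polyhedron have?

102

The base solid has V = 18, E = 34, F = 18.
Truncation replaces each original edge-end by a new vertex, so V′ = 2E = 68.
Each original edge survives, and each old vertex of degree d contributes d new edges; summing degrees gives Σd = 2E, so E′ = E + 2E = 3E = 102.
Each original face survives and each original vertex becomes one new face: F′ = F + V = 36.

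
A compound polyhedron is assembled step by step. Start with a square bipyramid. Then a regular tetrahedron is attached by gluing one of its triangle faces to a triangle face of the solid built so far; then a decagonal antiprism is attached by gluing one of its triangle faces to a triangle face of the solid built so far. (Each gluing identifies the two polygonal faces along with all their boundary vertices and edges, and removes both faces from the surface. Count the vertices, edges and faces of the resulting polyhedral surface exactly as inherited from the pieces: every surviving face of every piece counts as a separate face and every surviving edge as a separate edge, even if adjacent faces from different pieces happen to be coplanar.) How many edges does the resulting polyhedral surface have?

52

A square bipyramid: V=6, E=12, F=8.
Attach a regular tetrahedron (V=4, E=6, F=4) along a 3-gon: merge 3 vertices and 3 edges, delete both glued faces → V=7, E=15, F=10.
Attach a decagonal antiprism (V=20, E=40, F=22) along a 3-gon: merge 3 vertices and 3 edges, delete both glued faces → V=24, E=52, F=30.
Check: V − E + F = 24 − 52 + 30 = 2.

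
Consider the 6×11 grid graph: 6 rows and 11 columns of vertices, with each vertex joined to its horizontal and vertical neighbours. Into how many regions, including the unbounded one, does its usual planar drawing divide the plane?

51

The grid has V = 6·11 = 66 vertices and E = 6·10 + 11·5 = 115 edges.
F = 2 − V + E = 2 − 66 + 115 = 51.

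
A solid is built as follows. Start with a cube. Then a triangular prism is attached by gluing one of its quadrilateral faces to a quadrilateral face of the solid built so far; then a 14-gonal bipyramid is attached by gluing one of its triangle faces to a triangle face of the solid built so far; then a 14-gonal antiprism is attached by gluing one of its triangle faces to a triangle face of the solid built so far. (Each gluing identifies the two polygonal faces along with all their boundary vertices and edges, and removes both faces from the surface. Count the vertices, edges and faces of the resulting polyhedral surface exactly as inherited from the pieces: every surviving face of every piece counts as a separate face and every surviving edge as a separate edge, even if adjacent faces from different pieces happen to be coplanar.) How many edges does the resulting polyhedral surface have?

109

A cube: V=8, E=12, F=6.
Attach a triangular prism (V=6, E=9, F=5) along a 4-gon: merge 4 vertices and 4 edges, delete both glued faces → V=10, E=17, F=9.
Attach a 14-gonal bipyramid (V=16, E=42, F=28) along a 3-gon: merge 3 vertices and 3 edges, delete both glued faces → V=23, E=56, F=35.
Attach a 14-gonal antiprism (V=28, E=56, F=30) along a 3-gon: merge 3 vertices and 3 edges, delete both glued faces → V=48, E=109, F=63.
Check: V − E + F = 48 − 109 + 63 = 2.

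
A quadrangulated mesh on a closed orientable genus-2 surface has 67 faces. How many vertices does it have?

χ = 2 − 2·2 = -2, and every face is a square so 4F = 2E.
E = 4·67/2 = 134. Then V = -2 + E − F = -2 + 134 − 67 = 65.

65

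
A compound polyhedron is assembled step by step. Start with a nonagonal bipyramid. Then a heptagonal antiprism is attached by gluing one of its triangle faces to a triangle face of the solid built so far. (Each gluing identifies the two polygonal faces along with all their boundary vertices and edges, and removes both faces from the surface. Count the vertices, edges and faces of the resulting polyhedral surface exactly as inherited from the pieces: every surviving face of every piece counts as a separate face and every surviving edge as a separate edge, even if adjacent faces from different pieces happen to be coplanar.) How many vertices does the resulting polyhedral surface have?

A nonagonal bipyramid: V=11, E=27, F=18.
Attach a heptagonal antiprism (V=14, E=28, F=16) along a 3-gon: merge 3 vertices and 3 edges, delete both glued faces → V=22, E=52, F=32.
Check: V − E + F = 22 − 52 + 32 = 2.

22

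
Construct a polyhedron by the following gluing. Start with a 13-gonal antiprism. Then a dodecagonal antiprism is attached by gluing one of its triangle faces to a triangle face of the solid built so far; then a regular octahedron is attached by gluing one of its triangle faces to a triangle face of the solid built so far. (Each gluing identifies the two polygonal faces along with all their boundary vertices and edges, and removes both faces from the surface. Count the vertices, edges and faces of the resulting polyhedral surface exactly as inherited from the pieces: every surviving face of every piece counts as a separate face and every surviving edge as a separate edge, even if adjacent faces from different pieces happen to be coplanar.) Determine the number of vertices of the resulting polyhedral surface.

50

A 13-gonal antiprism: V=26, E=52, F=28.
Attach a dodecagonal antiprism (V=24, E=48, F=26) along a 3-gon: merge 3 vertices and 3 edges, delete both glued faces → V=47, E=97, F=52.
Attach a regular octahedron (V=6, E=12, F=8) along a 3-gon: merge 3 vertices and 3 edges, delete both glued faces → V=50, E=106, F=58.
Check: V − E + F = 50 − 106 + 58 = 2.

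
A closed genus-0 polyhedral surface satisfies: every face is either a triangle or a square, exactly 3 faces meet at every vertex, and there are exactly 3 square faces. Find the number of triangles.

2

Let x be the number of triangles; then F = 3 + x.
Edge–face incidences: 2E = 4·3 + 3·x = 12 + 3x.
Every vertex has degree 3, so 3V = 2E.
Euler: V − E + F = 2 ⇒ (2E)/3 − E + (3 + x) = 2.
Multiply by 6: 2·(2E) − 3·(2E) + 6·(3 + x) = 12, i.e. 18 + 6x − (12 + 3x) = 12.
Collecting terms: 3x + 6 = 12, so 3x = 6, so x = 2.
Then 2E = 12 + 3·2 = 18, so E = 9, V = 2E/3 = 6, F = 3 + 2 = 5.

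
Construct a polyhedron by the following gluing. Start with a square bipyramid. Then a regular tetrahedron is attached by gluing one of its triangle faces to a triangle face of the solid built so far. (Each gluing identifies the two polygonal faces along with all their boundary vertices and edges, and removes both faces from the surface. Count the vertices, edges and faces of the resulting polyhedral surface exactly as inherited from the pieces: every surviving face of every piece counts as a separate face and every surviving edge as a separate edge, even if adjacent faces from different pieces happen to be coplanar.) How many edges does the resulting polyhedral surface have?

A square bipyramid: V=6, E=12, F=8.
Attach a regular tetrahedron (V=4, E=6, F=4) along a 3-gon: merge 3 vertices and 3 edges, delete both glued faces → V=7, E=15, F=10.
Check: V − E + F = 7 − 15 + 10 = 2.

15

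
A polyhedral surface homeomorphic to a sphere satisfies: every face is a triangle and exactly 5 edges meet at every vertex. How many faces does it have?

20

Each face has 3 edges and each edge borders two faces, so 2E = 3F.
Each vertex has degree 5, so 5V = 2E and hence V = 3F/5.
Euler: V − E + F = 2 ⇒ (3F/5) − (3F/2) + F = 2.
Multiply by 10: (6 − 15 + 10)F = 20, i.e. 1F = 20.
So F = 20, E = 3·20/2 = 30, V = 3·20/5 = 12.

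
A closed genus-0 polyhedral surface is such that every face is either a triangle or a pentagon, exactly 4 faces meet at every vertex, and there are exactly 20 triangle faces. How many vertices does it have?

30

Let x be the number of pentagons; then F = 20 + x.
Edge–face incidences: 2E = 3·20 + 5·x = 60 + 5x.
Every vertex has degree 4, so 4V = 2E.
Euler: V − E + F = 2 ⇒ (2E)/4 − E + (20 + x) = 2.
Multiply by 8: 2·(2E) − 4·(2E) + 8·(20 + x) = 16, i.e. 160 + 8x − 2·(60 + 5x) = 16.
Collecting terms: −2x + 40 = 16, so −2x = −24, so x = 12.
Then 2E = 60 + 5·12 = 120, so E = 60, V = 2E/4 = 30, F = 20 + 12 = 32.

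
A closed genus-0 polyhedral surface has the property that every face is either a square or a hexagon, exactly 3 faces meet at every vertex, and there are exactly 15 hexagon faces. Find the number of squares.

6

Let x be the number of squares; then F = 15 + x.
Edge–face incidences: 2E = 6·15 + 4·x = 90 + 4x.
Every vertex has degree 3, so 3V = 2E.
Euler: V − E + F = 2 ⇒ (2E)/3 − E + (15 + x) = 2.
Multiply by 6: 2·(2E) − 3·(2E) + 6·(15 + x) = 12, i.e. 90 + 6x − (90 + 4x) = 12.
Collecting terms: 2x = 12, so x = 6.
Then 2E = 90 + 4·6 = 114, so E = 57, V = 2E/3 = 38, F = 15 + 6 = 21.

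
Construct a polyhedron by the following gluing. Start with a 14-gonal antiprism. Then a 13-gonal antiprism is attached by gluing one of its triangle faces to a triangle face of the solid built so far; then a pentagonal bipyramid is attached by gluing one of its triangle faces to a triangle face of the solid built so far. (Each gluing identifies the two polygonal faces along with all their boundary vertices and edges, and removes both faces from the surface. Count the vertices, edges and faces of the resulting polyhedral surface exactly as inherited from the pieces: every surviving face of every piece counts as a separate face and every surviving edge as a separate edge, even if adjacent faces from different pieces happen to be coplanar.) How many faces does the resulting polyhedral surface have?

64

A 14-gonal antiprism: V=28, E=56, F=30.
Attach a 13-gonal antiprism (V=26, E=52, F=28) along a 3-gon: merge 3 vertices and 3 edges, delete both glued faces → V=51, E=105, F=56.
Attach a pentagonal bipyramid (V=7, E=15, F=10) along a 3-gon: merge 3 vertices and 3 edges, delete both glued faces → V=55, E=117, F=64.
Check: V − E + F = 55 − 117 + 64 = 2.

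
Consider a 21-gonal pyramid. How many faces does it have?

A pyramid on an n-gon base has one n-gon and n triangles: V = 21 + 1 = 22, E = 2·21 = 42, F = 21 + 1 = 22.

22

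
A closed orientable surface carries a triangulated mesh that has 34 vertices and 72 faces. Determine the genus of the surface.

Every face is a triangle, so 2E = 3·72 = 216, giving E = 108.
χ = V − E + F = 34 − 108 + 72 = -2.
For a closed orientable surface χ = 2 − 2g, so g = (2 − (-2))/2 = 2.

2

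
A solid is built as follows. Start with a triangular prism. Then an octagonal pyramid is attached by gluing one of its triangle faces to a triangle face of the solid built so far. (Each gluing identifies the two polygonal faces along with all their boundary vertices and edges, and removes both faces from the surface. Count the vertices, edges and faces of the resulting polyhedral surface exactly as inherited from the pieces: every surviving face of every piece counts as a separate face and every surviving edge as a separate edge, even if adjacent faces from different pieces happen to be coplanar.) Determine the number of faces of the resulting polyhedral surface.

A triangular prism: V=6, E=9, F=5.
Attach an octagonal pyramid (V=9, E=16, F=9) along a 3-gon: merge 3 vertices and 3 edges, delete both glued faces → V=12, E=22, F=12.
Check: V − E + F = 12 − 22 + 12 = 2.

12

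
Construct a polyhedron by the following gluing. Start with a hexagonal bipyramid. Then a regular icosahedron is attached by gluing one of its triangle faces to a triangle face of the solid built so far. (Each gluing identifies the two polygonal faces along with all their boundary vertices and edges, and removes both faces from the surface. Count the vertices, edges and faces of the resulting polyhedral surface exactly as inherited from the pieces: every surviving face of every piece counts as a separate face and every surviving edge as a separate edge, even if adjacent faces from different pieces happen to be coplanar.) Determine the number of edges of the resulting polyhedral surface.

A hexagonal bipyramid: V=8, E=18, F=12.
Attach a regular icosahedron (V=12, E=30, F=20) along a 3-gon: merge 3 vertices and 3 edges, delete both glued faces → V=17, E=45, F=30.
Check: V − E + F = 17 − 45 + 30 = 2.

45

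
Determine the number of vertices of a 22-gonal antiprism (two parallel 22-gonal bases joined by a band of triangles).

44

An antiprism on an n-gon has two n-gon caps and 2n triangles: V = 2·22 = 44, E = 4·22 = 88, F = 2·22 + 2 = 46.
Check: V − E + F = 44 − 88 + 46 = 2.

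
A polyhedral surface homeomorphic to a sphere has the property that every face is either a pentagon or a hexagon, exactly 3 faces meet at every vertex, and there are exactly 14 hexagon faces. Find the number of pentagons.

Let x be the number of pentagons; then F = 14 + x.
Edge–face incidences: 2E = 6·14 + 5·x = 84 + 5x.
Every vertex has degree 3, so 3V = 2E.
Euler: V − E + F = 2 ⇒ (2E)/3 − E + (14 + x) = 2.
Multiply by 6: 2·(2E) − 3·(2E) + 6·(14 + x) = 12, i.e. 84 + 6x − (84 + 5x) = 12.
Collecting terms: x = 12.
Then 2E = 84 + 5·12 = 144, so E = 72, V = 2E/3 = 48, F = 14 + 12 = 26.

12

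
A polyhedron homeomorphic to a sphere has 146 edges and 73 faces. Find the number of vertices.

Here V − E + F = 2.
V = 2 + E − F = 2 + 146 − 73 = 75.

75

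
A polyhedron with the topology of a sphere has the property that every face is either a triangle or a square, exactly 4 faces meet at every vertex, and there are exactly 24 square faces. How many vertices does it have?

30

Let x be the number of triangles; then F = 24 + x.
Edge–face incidences: 2E = 4·24 + 3·x = 96 + 3x.
Every vertex has degree 4, so 4V = 2E.
Euler: V − E + F = 2 ⇒ (2E)/4 − E + (24 + x) = 2.
Multiply by 8: 2·(2E) − 4·(2E) + 8·(24 + x) = 16, i.e. 192 + 8x − 2·(96 + 3x) = 16.
Collecting terms: 2x = 16, so x = 8.
Then 2E = 96 + 3·8 = 120, so E = 60, V = 2E/4 = 30, F = 24 + 8 = 32.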